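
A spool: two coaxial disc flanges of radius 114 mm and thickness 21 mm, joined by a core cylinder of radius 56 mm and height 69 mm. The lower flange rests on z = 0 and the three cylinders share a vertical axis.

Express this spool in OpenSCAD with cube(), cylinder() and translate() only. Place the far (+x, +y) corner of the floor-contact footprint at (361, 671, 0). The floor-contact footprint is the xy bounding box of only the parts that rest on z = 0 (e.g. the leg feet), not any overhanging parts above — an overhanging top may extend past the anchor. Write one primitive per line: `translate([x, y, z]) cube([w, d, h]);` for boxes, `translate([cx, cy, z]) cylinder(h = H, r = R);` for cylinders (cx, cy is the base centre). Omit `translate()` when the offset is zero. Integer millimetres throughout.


translate([247, 557, 0]) cylinder(h = 21, r = 114);
translate([247, 557, 21]) cylinder(h = 69, r = 56);
translate([247, 557, 90]) cylinder(h = 21, r = 114);


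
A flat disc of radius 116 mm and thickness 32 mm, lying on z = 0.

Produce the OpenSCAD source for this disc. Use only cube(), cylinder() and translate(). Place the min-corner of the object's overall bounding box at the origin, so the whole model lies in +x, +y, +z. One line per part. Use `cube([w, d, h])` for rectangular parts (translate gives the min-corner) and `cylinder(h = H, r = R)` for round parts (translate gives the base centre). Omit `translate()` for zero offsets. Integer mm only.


translate([116, 116, 0]) cylinder(h = 32, r = 116);


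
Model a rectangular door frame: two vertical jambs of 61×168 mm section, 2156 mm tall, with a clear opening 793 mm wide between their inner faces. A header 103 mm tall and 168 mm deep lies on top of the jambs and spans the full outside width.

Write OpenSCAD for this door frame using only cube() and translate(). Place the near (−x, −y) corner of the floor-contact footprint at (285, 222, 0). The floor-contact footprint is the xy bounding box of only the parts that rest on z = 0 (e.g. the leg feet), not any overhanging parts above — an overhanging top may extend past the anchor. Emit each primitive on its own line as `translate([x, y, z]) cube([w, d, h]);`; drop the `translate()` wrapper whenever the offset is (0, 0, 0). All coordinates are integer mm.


translate([285, 222, 0]) cube([61, 168, 2156]);
translate([1139, 222, 0]) cube([61, 168, 2156]);
translate([285, 222, 2156]) cube([915, 168, 103]);


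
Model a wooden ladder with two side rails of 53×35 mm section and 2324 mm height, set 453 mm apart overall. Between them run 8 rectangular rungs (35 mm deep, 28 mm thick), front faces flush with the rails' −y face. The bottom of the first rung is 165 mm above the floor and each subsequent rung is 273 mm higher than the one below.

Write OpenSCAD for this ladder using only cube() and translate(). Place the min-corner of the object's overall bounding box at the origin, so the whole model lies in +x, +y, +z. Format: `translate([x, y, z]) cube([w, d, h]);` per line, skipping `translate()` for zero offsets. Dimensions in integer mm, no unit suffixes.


// rung span = 453 - 2*53 = 347
// rung[k] z = 165 + k*273
cube([53, 35, 2324]);
translate([400, 0, 0]) cube([53, 35, 2324]);
translate([53, 0, 165]) cube([347, 35, 28]);
translate([53, 0, 438]) cube([347, 35, 28]);
translate([53, 0, 711]) cube([347, 35, 28]);
translate([53, 0, 984]) cube([347, 35, 28]);
translate([53, 0, 1257]) cube([347, 35, 28]);
translate([53, 0, 1530]) cube([347, 35, 28]);
translate([53, 0, 1803]) cube([347, 35, 28]);
translate([53, 0, 2076]) cube([347, 35, 28]);


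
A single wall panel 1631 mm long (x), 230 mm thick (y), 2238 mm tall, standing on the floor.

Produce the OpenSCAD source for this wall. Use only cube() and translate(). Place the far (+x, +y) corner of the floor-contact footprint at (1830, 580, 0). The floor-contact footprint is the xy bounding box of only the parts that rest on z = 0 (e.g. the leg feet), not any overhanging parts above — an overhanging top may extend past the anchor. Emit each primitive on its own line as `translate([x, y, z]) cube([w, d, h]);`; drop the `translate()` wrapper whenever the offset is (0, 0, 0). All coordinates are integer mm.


translate([199, 350, 0]) cube([1631, 230, 2238]);


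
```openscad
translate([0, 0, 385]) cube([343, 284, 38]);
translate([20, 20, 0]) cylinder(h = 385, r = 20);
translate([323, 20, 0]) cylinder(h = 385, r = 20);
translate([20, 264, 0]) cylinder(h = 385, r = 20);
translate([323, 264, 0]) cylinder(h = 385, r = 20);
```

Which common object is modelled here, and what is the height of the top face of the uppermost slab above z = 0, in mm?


A stool. The seat height is 423 mm.

A 343×284×38 slab at z = 385 on four corner cylinders — a stool. The seat top is 385 + 38 = 423 mm.


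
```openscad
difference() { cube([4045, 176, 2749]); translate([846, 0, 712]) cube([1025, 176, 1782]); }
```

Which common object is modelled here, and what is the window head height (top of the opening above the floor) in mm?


A wall with a window opening. The window head height is 2494 mm.

A wall with a rectangular opening subtracted — a window. Sill at z = 712, opening 1782 mm tall, so the head is at 712 + 1782 = 2494 mm.


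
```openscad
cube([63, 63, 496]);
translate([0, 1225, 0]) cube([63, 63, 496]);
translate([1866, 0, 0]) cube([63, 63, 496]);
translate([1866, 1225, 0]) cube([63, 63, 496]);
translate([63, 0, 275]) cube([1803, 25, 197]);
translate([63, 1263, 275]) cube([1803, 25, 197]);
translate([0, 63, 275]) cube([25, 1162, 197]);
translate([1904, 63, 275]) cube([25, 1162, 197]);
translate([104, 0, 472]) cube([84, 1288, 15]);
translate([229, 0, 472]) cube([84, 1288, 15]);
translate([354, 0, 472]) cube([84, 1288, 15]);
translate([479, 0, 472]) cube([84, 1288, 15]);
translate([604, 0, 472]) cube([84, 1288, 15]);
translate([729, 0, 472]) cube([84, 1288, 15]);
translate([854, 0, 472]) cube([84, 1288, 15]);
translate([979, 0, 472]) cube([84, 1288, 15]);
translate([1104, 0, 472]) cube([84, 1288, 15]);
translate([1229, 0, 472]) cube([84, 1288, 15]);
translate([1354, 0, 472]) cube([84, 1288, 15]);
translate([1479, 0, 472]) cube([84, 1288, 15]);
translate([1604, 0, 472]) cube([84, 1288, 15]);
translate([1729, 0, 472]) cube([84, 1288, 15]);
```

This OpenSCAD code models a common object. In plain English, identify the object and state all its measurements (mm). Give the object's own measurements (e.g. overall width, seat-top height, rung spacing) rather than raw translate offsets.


A bed frame 1929 mm long (x) by 1288 mm wide (y). Four 63×63 mm corner posts, 496 mm tall, at the corners of the footprint. Four rails of 25 mm thickness and 197 mm height run between adjacent posts with their undersides at z = 275 mm, their outer faces flush with the outside of the frame (the two x-running rails run between the posts' inner faces; the two y-running rails run between the posts' inner faces). 14 slats, each 84 mm wide (x) and 15 mm thick, lie across the top of the two x-running rails, running the full 1288 mm width of the frame in y; along x they sit between the end posts with a 41 mm gap after the −x posts and between neighbouring slats, leaving 53 mm before the +x posts.


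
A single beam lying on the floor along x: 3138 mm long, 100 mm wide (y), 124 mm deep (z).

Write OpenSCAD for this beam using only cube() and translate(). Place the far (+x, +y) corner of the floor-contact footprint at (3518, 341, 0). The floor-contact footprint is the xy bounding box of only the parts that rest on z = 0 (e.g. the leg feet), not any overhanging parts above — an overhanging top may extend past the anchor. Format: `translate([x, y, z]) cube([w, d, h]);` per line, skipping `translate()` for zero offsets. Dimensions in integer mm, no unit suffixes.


translate([380, 241, 0]) cube([3138, 100, 124]);


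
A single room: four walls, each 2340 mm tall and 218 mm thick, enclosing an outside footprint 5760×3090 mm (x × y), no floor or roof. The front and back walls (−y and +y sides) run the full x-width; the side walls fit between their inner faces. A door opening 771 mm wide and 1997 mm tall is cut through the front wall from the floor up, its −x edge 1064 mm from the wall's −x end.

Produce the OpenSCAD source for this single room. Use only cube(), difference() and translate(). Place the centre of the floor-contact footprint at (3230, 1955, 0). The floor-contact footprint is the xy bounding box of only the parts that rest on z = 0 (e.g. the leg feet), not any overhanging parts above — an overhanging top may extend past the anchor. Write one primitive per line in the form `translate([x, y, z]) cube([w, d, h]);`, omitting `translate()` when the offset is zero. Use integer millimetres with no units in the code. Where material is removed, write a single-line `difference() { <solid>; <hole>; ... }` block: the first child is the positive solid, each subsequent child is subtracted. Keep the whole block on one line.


difference() { translate([350, 410, 0]) cube([5760, 218, 2340]); translate([1414, 410, 0]) cube([771, 218, 1997]); }
translate([350, 3282, 0]) cube([5760, 218, 2340]);
translate([350, 628, 0]) cube([218, 2654, 2340]);
translate([5892, 628, 0]) cube([218, 2654, 2340]);


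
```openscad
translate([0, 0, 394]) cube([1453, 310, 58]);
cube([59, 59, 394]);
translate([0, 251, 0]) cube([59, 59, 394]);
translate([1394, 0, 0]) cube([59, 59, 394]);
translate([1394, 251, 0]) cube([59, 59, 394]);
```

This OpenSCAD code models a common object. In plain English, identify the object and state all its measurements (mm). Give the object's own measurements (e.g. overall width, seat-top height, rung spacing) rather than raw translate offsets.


A long wooden bench with a 1453 mm (x) × 310 mm (y) seat, 58 mm thick, its top surface 452 mm above the floor. Four 59 mm square legs at the seat corners, flush with the edges, run from z = 0 to the seat underside.


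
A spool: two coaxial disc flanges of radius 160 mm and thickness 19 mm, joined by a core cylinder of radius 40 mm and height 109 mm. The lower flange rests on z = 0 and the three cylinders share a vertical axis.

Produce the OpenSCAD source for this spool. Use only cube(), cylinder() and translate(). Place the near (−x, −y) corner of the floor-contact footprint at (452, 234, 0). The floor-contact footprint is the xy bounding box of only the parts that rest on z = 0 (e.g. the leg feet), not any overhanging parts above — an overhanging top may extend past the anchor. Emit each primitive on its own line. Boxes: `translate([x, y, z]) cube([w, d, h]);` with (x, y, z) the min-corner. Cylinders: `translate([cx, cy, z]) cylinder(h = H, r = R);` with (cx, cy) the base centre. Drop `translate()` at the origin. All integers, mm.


translate([612, 394, 0]) cylinder(h = 19, r = 160);
translate([612, 394, 19]) cylinder(h = 109, r = 40);
translate([612, 394, 128]) cylinder(h = 19, r = 160);


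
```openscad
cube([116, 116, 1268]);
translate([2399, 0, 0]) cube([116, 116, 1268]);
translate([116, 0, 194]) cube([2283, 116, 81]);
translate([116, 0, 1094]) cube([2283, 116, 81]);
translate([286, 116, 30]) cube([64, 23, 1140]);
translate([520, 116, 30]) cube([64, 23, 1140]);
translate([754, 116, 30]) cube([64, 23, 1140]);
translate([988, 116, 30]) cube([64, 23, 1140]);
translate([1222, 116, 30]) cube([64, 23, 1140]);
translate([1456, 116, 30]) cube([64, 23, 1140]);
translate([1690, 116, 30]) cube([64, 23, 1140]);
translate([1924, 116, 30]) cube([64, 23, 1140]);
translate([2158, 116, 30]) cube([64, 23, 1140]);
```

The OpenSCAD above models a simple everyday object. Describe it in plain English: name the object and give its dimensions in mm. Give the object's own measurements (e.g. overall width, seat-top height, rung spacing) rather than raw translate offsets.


A fence section. Two 116×116 mm posts, 1268 mm tall, stand on the floor with a clear span of 2283 mm between their inner faces. Two horizontal rails of 116×81 mm section span the gap between the posts with their undersides at z = 194 mm and z = 1094 mm, flush with the posts' −y face. 9 pickets, each 64 mm wide, 23 mm thick and 1140 mm tall, are fixed to the +y face of the rails with their bottoms at z = 30 mm, spaced across the span with a 170 mm gap after the −x post and between neighbouring pickets, with 177 mm left before the +x post.


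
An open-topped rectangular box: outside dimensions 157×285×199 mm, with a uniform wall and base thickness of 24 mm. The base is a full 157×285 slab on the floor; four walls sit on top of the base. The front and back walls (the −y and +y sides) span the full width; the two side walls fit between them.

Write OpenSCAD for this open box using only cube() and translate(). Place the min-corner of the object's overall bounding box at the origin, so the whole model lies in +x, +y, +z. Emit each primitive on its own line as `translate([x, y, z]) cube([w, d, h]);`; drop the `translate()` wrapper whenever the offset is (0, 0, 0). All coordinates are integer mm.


cube([157, 285, 24]);
translate([0, 0, 24]) cube([157, 24, 175]);
translate([0, 261, 24]) cube([157, 24, 175]);
translate([0, 24, 24]) cube([24, 237, 175]);
translate([133, 24, 24]) cube([24, 237, 175]);


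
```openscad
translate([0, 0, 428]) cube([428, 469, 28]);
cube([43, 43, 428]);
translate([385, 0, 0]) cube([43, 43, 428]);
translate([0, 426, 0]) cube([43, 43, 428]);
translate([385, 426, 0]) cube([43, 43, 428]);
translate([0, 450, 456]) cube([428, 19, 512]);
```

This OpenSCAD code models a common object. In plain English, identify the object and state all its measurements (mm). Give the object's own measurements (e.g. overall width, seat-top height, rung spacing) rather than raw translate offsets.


A chair. The seat is a 428×469×28 mm slab with its top at z = 456 mm, on four 43×43 mm corner legs (flush with the seat edges, standing on z = 0). A flat backrest 19 mm thick, 512 mm tall, spans the full seat width and rises from the seat top along its +y edge, rear face flush with the rear of the seat.


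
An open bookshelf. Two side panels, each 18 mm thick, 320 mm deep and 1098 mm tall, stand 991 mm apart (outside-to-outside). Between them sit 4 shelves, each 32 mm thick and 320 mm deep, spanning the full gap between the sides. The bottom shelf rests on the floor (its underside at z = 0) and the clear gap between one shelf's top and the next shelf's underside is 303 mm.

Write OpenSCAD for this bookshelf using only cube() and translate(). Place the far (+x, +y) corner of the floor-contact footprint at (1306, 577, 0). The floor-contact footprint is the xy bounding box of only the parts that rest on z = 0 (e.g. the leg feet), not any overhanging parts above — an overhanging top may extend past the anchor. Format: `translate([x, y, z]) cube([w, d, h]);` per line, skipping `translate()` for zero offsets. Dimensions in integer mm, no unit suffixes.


translate([315, 257, 0]) cube([18, 320, 1098]);
translate([1288, 257, 0]) cube([18, 320, 1098]);
translate([333, 257, 0]) cube([955, 320, 32]);
translate([333, 257, 335]) cube([955, 320, 32]);
translate([333, 257, 670]) cube([955, 320, 32]);
translate([333, 257, 1005]) cube([955, 320, 32]);


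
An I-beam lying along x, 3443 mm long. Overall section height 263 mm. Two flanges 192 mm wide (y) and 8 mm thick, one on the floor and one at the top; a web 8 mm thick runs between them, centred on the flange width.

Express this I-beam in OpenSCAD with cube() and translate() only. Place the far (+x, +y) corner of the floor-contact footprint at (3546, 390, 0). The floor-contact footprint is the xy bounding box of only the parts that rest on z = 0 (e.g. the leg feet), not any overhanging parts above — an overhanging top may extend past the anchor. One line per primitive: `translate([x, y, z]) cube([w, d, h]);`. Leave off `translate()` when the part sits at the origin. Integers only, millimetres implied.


translate([103, 198, 0]) cube([3443, 192, 8]);
translate([103, 290, 8]) cube([3443, 8, 247]);
translate([103, 198, 255]) cube([3443, 192, 8]);


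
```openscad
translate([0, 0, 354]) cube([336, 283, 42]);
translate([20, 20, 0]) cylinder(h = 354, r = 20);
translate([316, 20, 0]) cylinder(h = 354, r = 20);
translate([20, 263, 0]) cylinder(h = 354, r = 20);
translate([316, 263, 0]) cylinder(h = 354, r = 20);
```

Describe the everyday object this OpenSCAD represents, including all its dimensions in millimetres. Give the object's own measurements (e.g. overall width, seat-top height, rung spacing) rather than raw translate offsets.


A four-legged stool. The seat is a 336×283×42 mm slab whose top surface is at z = 396 mm; four round legs, each 40 mm in diameter, run from the floor (z = 0) to the underside of the seat, each leg's axis is inset half a diameter from the nearest pair of seat edges (so the leg's bounding box is flush with the corner).


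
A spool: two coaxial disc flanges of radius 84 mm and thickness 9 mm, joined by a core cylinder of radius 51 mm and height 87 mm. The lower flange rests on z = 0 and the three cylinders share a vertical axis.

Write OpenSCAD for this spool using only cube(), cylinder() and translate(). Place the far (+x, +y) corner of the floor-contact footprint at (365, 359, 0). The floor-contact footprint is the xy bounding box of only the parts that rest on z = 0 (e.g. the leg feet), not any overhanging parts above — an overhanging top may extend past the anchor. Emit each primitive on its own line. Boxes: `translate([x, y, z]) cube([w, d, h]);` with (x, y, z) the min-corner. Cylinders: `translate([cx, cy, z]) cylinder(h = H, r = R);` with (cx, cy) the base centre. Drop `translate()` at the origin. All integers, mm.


translate([281, 275, 0]) cylinder(h = 9, r = 84);
translate([281, 275, 9]) cylinder(h = 87, r = 51);
translate([281, 275, 96]) cylinder(h = 9, r = 84);


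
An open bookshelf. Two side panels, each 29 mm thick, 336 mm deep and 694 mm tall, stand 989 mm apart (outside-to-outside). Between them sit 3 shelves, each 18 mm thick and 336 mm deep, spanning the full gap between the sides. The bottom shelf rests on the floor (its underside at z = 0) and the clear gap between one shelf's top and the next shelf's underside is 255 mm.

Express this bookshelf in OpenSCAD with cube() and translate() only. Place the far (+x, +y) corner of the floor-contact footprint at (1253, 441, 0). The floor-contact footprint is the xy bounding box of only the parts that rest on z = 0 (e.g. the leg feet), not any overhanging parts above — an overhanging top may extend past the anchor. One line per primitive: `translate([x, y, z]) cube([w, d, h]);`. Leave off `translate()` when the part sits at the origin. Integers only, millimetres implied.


translate([264, 105, 0]) cube([29, 336, 694]);
translate([1224, 105, 0]) cube([29, 336, 694]);
translate([293, 105, 0]) cube([931, 336, 18]);
translate([293, 105, 273]) cube([931, 336, 18]);
translate([293, 105, 546]) cube([931, 336, 18]);


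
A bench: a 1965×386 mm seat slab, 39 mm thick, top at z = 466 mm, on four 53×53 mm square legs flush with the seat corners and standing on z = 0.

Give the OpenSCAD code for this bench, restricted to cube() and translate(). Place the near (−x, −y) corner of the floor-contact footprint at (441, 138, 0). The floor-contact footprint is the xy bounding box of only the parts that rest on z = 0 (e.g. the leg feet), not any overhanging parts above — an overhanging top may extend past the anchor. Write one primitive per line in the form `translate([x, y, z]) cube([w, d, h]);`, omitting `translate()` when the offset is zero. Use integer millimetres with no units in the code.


translate([441, 138, 427]) cube([1965, 386, 39]);
translate([441, 138, 0]) cube([53, 53, 427]);
translate([441, 471, 0]) cube([53, 53, 427]);
translate([2353, 138, 0]) cube([53, 53, 427]);
translate([2353, 471, 0]) cube([53, 53, 427]);


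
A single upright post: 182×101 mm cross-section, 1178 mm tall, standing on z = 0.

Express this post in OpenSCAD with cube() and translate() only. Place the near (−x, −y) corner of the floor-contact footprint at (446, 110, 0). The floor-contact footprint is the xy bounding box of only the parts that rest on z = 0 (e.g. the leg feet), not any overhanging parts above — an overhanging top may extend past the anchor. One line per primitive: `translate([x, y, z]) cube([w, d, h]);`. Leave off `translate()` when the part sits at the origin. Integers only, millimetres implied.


translate([446, 110, 0]) cube([182, 101, 1178]);


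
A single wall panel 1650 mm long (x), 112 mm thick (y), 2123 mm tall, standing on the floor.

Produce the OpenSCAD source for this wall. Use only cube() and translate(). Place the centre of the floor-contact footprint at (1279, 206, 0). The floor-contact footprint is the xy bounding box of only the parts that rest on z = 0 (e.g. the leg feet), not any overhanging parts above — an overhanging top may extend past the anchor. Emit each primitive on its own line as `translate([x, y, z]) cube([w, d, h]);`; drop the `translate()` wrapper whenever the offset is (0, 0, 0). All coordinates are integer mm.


translate([454, 150, 0]) cube([1650, 112, 2123]);


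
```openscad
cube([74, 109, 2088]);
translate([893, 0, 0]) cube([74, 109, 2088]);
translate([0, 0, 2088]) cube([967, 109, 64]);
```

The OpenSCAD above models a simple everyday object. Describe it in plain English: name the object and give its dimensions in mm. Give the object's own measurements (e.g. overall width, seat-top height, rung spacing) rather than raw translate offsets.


A door frame. The clear opening is 819 mm wide and 2088 mm high. Two 74 mm wide jambs, 109 mm deep, stand either side of the opening from the floor to the top of the opening. A 64 mm thick head sits across the top of both jambs, spanning the full outside width of the frame.


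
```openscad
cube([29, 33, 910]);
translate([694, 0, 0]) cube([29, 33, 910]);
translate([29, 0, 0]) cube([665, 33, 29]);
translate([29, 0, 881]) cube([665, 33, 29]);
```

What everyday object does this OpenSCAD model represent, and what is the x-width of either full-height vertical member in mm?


A picture frame. The border width is 29 mm.

Four thin pieces enclosing a rectangular opening — a picture frame. The two full-height stiles are 910 mm tall; the top rail sits at z = 881 and is 29 mm tall, so the border above the opening is 910 − 881 = 29 mm, matching the stile x-width.


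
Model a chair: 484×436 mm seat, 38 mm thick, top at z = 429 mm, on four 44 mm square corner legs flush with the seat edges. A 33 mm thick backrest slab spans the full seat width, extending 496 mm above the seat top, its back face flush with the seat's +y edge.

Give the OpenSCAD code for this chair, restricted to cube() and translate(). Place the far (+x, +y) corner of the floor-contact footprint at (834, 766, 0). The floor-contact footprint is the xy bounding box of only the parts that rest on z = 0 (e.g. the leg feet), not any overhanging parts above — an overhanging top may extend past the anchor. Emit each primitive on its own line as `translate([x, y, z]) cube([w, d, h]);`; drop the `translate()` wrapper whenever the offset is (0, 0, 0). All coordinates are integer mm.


translate([350, 330, 391]) cube([484, 436, 38]);
translate([350, 330, 0]) cube([44, 44, 391]);
translate([790, 330, 0]) cube([44, 44, 391]);
translate([350, 722, 0]) cube([44, 44, 391]);
translate([790, 722, 0]) cube([44, 44, 391]);
translate([350, 733, 429]) cube([484, 33, 496]);


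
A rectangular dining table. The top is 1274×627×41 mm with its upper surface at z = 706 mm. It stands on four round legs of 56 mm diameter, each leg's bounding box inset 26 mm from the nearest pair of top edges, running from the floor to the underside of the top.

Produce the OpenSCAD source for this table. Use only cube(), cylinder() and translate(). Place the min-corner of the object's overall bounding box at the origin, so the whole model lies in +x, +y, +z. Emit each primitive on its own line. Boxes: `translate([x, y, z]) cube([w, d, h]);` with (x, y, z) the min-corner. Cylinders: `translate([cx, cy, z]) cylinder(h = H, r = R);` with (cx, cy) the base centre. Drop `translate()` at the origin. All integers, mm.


translate([0, 0, 665]) cube([1274, 627, 41]);
translate([54, 54, 0]) cylinder(h = 665, r = 28);
translate([1220, 54, 0]) cylinder(h = 665, r = 28);
translate([54, 573, 0]) cylinder(h = 665, r = 28);
translate([1220, 573, 0]) cylinder(h = 665, r = 28);


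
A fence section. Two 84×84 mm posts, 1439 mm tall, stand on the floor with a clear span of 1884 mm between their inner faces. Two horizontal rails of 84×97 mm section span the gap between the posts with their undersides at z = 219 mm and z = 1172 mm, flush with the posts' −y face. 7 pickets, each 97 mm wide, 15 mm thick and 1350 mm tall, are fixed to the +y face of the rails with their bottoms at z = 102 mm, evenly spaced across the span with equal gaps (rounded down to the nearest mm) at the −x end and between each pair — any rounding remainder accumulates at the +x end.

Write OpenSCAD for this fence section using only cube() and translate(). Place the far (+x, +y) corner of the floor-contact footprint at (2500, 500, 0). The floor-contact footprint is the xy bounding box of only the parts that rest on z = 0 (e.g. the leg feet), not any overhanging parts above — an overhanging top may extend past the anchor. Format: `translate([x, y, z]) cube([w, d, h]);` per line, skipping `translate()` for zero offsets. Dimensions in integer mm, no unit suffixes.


translate([448, 416, 0]) cube([84, 84, 1439]);
translate([2416, 416, 0]) cube([84, 84, 1439]);
translate([532, 416, 219]) cube([1884, 84, 97]);
translate([532, 416, 1172]) cube([1884, 84, 97]);
translate([682, 500, 102]) cube([97, 15, 1350]);
translate([929, 500, 102]) cube([97, 15, 1350]);
translate([1176, 500, 102]) cube([97, 15, 1350]);
translate([1423, 500, 102]) cube([97, 15, 1350]);
translate([1670, 500, 102]) cube([97, 15, 1350]);
translate([1917, 500, 102]) cube([97, 15, 1350]);
translate([2164, 500, 102]) cube([97, 15, 1350]);


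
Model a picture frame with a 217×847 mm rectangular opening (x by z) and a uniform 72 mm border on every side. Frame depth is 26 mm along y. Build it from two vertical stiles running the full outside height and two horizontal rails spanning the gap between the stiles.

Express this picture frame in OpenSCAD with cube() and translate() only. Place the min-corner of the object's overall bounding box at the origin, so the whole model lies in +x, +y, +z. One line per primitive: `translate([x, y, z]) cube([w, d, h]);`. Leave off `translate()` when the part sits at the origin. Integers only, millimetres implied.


cube([72, 26, 991]);
translate([289, 0, 0]) cube([72, 26, 991]);
translate([72, 0, 0]) cube([217, 26, 72]);
translate([72, 0, 919]) cube([217, 26, 72]);


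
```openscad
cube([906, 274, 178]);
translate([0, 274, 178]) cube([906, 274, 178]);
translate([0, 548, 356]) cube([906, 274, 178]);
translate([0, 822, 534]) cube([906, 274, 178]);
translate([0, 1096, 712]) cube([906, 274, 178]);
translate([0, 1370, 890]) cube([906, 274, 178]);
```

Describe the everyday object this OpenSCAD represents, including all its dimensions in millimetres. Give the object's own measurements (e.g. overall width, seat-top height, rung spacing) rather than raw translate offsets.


A straight staircase of 6 solid steps. Each step is 906 mm wide (x), 274 mm deep (y, the going) and 178 mm tall (the rise). The first step rests on the floor; each subsequent step sits one going further in +y and one rise higher in +z, directly behind and above the previous step with no overlap.


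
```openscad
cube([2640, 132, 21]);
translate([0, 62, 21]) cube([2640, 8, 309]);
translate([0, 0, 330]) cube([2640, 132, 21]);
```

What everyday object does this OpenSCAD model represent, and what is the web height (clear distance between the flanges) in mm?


An I-beam. The web height is 309 mm.

Two wide flanges with a thin centred web — an I-beam. Overall 351 mm minus two 21 mm flanges gives a web of 351 − 2·21 = 309 mm.


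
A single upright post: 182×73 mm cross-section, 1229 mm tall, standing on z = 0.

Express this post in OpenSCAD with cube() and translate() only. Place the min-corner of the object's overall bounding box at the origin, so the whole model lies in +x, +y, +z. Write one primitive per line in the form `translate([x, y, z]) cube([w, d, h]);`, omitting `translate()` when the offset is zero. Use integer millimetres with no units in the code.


cube([182, 73, 1229]);


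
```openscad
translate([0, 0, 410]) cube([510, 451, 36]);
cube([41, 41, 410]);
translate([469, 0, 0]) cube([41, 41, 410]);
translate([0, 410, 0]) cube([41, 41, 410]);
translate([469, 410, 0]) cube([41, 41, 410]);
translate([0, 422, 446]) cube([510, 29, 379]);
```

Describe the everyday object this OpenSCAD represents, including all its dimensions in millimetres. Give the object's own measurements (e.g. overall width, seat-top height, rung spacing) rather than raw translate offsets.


A chair. The seat is a 510×451×36 mm slab with its top at z = 446 mm, on four 41×41 mm corner legs (flush with the seat edges, standing on z = 0). A flat backrest 29 mm thick, 379 mm tall, spans the full seat width and rises from the seat top along its +y edge, rear face flush with the rear of the seat.


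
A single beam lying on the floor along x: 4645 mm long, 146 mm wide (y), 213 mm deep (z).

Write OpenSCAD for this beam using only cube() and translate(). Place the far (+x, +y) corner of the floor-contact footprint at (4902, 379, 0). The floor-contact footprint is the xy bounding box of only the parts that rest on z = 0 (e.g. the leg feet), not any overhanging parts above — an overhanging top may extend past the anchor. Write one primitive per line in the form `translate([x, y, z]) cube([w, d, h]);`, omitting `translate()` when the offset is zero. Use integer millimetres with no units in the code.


translate([257, 233, 0]) cube([4645, 146, 213]);


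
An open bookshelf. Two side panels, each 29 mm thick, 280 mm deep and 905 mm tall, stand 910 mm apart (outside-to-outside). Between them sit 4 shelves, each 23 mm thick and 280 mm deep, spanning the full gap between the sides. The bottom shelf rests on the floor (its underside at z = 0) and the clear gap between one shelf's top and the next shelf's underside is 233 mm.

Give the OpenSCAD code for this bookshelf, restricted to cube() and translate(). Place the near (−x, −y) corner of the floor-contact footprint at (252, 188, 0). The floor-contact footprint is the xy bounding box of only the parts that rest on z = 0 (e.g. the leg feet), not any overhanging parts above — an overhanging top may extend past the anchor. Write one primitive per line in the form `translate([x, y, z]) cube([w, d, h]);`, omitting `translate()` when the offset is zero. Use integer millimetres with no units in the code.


translate([252, 188, 0]) cube([29, 280, 905]);
translate([1133, 188, 0]) cube([29, 280, 905]);
translate([281, 188, 0]) cube([852, 280, 23]);
translate([281, 188, 256]) cube([852, 280, 23]);
translate([281, 188, 512]) cube([852, 280, 23]);
translate([281, 188, 768]) cube([852, 280, 23]);


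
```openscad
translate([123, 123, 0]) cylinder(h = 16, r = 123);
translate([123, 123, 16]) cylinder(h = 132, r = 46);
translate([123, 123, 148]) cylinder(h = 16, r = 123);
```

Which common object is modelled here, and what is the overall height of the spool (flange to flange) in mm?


A spool. The overall height is 164 mm.

Three coaxial cylinders, large–small–large — a spool. Two 16 mm flanges and a 132 mm core give 16 + 132 + 16 = 164 mm.


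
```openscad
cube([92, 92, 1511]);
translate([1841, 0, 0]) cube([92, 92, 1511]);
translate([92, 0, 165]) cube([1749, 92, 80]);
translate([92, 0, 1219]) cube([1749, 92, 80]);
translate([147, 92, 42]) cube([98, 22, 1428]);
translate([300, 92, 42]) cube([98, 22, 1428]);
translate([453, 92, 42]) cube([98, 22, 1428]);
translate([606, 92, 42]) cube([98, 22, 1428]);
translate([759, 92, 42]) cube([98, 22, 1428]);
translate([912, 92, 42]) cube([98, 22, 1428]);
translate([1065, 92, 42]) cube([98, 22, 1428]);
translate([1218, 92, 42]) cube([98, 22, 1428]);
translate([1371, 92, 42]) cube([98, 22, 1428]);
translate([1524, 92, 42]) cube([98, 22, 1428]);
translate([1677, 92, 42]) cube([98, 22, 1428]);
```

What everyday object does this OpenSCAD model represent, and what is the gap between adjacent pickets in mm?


A fence section. The picket gap is 55 mm.

Two posts, two rails, 11 pickets — a fence section. Span 1749 mm holds 11 pickets of 98 mm with 12 equal gaps: ⌊(1749 − 11·98) / 12⌋ = 55 mm.


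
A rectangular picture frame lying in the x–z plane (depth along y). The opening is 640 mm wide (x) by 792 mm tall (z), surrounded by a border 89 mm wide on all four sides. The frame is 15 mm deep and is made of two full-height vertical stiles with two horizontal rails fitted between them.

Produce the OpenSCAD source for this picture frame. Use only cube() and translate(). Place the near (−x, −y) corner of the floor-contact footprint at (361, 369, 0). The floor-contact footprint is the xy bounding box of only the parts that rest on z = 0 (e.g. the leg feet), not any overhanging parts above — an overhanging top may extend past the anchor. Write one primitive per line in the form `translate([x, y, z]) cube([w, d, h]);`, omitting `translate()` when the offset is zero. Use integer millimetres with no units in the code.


translate([361, 369, 0]) cube([89, 15, 970]);
translate([1090, 369, 0]) cube([89, 15, 970]);
translate([450, 369, 0]) cube([640, 15, 89]);
translate([450, 369, 881]) cube([640, 15, 89]);


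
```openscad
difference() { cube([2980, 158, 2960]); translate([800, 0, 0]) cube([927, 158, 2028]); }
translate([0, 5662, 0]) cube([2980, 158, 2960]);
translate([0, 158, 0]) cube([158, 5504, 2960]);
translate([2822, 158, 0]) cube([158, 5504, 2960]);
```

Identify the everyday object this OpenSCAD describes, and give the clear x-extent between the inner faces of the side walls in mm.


A single room. The interior width is 2664 mm.

Four walls enclosing a rectangle with a door in the front wall — a room. Outside width 2980 minus two 158 mm walls gives 2664 mm.


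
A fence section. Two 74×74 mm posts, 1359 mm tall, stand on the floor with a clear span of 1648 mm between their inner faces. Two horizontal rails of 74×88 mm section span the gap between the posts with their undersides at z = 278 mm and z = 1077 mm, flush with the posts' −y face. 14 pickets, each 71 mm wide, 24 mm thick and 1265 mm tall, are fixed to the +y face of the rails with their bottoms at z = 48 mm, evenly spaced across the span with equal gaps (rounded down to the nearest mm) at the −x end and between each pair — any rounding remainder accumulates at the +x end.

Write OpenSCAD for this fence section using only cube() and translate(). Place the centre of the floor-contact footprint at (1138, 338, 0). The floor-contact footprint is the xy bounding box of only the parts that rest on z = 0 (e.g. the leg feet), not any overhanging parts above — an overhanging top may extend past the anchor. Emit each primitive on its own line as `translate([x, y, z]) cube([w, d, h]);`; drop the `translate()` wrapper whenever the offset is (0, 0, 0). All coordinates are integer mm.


translate([240, 301, 0]) cube([74, 74, 1359]);
translate([1962, 301, 0]) cube([74, 74, 1359]);
translate([314, 301, 278]) cube([1648, 74, 88]);
translate([314, 301, 1077]) cube([1648, 74, 88]);
translate([357, 375, 48]) cube([71, 24, 1265]);
translate([471, 375, 48]) cube([71, 24, 1265]);
translate([585, 375, 48]) cube([71, 24, 1265]);
translate([699, 375, 48]) cube([71, 24, 1265]);
translate([813, 375, 48]) cube([71, 24, 1265]);
translate([927, 375, 48]) cube([71, 24, 1265]);
translate([1041, 375, 48]) cube([71, 24, 1265]);
translate([1155, 375, 48]) cube([71, 24, 1265]);
translate([1269, 375, 48]) cube([71, 24, 1265]);
translate([1383, 375, 48]) cube([71, 24, 1265]);
translate([1497, 375, 48]) cube([71, 24, 1265]);
translate([1611, 375, 48]) cube([71, 24, 1265]);
translate([1725, 375, 48]) cube([71, 24, 1265]);
translate([1839, 375, 48]) cube([71, 24, 1265]);


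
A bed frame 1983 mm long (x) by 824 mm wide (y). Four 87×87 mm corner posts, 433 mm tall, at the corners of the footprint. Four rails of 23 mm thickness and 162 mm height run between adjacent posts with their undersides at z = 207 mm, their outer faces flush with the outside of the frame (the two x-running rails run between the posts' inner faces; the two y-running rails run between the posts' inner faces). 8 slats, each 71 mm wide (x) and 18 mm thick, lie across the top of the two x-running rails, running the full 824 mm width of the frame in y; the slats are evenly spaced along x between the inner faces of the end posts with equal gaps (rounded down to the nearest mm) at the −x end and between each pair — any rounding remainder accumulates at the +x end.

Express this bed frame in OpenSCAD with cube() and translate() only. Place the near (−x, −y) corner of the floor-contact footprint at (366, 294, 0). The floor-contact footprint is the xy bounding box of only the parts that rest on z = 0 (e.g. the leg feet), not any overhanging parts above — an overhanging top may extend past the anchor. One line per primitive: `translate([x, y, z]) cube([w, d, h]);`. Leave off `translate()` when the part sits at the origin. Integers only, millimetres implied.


translate([366, 294, 0]) cube([87, 87, 433]);
translate([366, 1031, 0]) cube([87, 87, 433]);
translate([2262, 294, 0]) cube([87, 87, 433]);
translate([2262, 1031, 0]) cube([87, 87, 433]);
translate([453, 294, 207]) cube([1809, 23, 162]);
translate([453, 1095, 207]) cube([1809, 23, 162]);
translate([366, 381, 207]) cube([23, 650, 162]);
translate([2326, 381, 207]) cube([23, 650, 162]);
translate([590, 294, 369]) cube([71, 824, 18]);
translate([798, 294, 369]) cube([71, 824, 18]);
translate([1006, 294, 369]) cube([71, 824, 18]);
translate([1214, 294, 369]) cube([71, 824, 18]);
translate([1422, 294, 369]) cube([71, 824, 18]);
translate([1630, 294, 369]) cube([71, 824, 18]);
translate([1838, 294, 369]) cube([71, 824, 18]);
translate([2046, 294, 369]) cube([71, 824, 18]);


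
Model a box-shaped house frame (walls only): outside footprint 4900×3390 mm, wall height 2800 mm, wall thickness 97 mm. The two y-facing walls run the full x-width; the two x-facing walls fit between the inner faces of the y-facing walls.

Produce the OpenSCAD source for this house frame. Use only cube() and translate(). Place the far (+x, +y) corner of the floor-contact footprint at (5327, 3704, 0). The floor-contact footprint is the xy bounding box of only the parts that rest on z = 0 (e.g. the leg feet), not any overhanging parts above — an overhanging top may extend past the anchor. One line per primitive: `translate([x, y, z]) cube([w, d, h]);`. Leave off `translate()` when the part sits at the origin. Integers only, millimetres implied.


translate([427, 314, 0]) cube([4900, 97, 2800]);
translate([427, 3607, 0]) cube([4900, 97, 2800]);
translate([427, 411, 0]) cube([97, 3196, 2800]);
translate([5230, 411, 0]) cube([97, 3196, 2800]);


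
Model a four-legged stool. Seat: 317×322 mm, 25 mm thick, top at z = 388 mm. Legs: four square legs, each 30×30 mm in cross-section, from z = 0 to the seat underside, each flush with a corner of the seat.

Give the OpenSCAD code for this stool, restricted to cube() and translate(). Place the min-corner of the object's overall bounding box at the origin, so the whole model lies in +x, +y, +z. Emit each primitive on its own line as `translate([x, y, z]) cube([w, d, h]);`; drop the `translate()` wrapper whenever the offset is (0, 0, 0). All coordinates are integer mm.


translate([0, 0, 363]) cube([317, 322, 25]);
cube([30, 30, 363]);
translate([287, 0, 0]) cube([30, 30, 363]);
translate([0, 292, 0]) cube([30, 30, 363]);
translate([287, 292, 0]) cube([30, 30, 363]);


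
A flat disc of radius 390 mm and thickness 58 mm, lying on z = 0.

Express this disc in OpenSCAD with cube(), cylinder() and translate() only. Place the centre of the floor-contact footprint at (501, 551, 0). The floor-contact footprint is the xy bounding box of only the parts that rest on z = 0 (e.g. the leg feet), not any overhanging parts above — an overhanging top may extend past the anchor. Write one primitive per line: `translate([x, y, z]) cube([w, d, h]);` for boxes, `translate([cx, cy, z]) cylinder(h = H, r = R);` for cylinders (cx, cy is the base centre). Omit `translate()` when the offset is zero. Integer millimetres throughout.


translate([501, 551, 0]) cylinder(h = 58, r = 390);
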